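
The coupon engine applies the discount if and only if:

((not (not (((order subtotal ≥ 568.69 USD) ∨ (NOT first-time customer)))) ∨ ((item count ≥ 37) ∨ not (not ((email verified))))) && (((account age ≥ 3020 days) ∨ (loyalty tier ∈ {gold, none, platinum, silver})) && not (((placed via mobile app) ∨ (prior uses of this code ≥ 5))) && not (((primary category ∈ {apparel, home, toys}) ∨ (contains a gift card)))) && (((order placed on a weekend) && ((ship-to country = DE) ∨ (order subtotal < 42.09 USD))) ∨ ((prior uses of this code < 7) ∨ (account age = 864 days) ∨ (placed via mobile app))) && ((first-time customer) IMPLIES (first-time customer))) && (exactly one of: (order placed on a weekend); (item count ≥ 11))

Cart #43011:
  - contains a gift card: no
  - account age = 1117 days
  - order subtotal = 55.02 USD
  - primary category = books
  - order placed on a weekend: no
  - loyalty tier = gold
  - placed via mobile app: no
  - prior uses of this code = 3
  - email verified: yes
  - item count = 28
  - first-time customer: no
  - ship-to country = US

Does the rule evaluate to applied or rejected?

Atomic conditions:
  order subtotal ≥ 568.69 USD: 55.02 ≥ 568.69 is false
  NOT first-time customer: no → true
  item count ≥ 37: 28 ≥ 37 is false
  email verified: yes → true
  account age ≥ 3020 days: 1117 ≥ 3020 is false
  loyalty tier ∈ {gold, none, platinum, silver}: gold is in the set → true
  placed via mobile app: no → false
  prior uses of this code ≥ 5: 3 ≥ 5 is false
  primary category ∈ {apparel, home, toys}: books is not in the set → false
  contains a gift card: no → false
  order placed on a weekend: no → false
  ship-to country = DE: US == DE is false
  order subtotal < 42.09 USD: 55.02 < 42.09 is false
  prior uses of this code < 7: 3 < 7 is true
  account age = 864 days: 1117 == 864 is false
  first-time customer: no → false
  item count ≥ 11: 28 ≥ 11 is true
Combine:
[1.1.1.1.1] false OR true = true
[1.1.1.1] NOT true = false
[1.1.1] NOT false = true
[1.1.2.2.1] NOT true = false
[1.1.2.2] NOT false = true
[1.1.2] false OR true = true
[1.1] true OR true = true
[1.2.1] false OR true = true
[1.2.2.1] false OR false = false
[1.2.2] NOT false = true
[1.2.3.1] false OR false = false
[1.2.3] NOT false = true
[1.2] true AND true AND true = true
[1.3.1.2] false OR false = false
[1.3.1] false AND false = false
[1.3.2] true OR false OR false = true
[1.3] false OR true = true
[1.4] false → false (antecedent false ⇒ implication holds) = true
[1] true AND true AND true AND true = true
[2] exactly-one(false, true) = true
[root] true AND true = true
Overall: true → applied

Applied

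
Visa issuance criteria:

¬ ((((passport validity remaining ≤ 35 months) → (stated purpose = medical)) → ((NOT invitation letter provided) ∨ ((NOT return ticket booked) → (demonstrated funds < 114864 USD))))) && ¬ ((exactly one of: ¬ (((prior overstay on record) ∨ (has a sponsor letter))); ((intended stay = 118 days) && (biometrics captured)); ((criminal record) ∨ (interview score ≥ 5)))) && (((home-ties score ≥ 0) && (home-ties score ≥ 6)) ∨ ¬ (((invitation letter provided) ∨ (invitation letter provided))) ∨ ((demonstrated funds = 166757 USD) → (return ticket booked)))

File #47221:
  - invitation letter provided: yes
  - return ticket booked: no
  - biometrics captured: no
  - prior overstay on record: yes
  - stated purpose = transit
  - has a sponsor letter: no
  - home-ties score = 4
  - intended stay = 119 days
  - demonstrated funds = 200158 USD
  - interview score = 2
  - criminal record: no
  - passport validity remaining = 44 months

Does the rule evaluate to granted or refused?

Atomic conditions:
  passport validity remaining ≤ 35 months: 44 ≤ 35 is false
  stated purpose = medical: transit == medical is false
  NOT invitation letter provided: yes → false
  NOT return ticket booked: no → true
  demonstrated funds < 114864 USD: 200158 < 114864 is false
  prior overstay on record: yes → true
  has a sponsor letter: no → false
  intended stay = 118 days: 119 == 118 is false
  biometrics captured: no → false
  criminal record: no → false
  interview score ≥ 5: 2 ≥ 5 is false
  home-ties score ≥ 0: 4 ≥ 0 is true
  home-ties score ≥ 6: 4 ≥ 6 is false
  invitation letter provided: yes → true
  demonstrated funds = 166757 USD: 200158 == 166757 is false
  return ticket booked: no → false
Combine:
[1.1.1] false → false (antecedent false ⇒ implication holds) = true
[1.1.2.2] true → false = false
[1.1.2] false OR false = false
[1.1] true → false = false
[1] NOT false = true
[2.1.1.1] true OR false = true
[2.1.1] NOT true = false
[2.1.2] false AND false = false
[2.1.3] false OR false = false
[2.1] exactly-one(false, false, false) = false
[2] NOT false = true
[3.1] true AND false = false
[3.2.1] true OR true = true
[3.2] NOT true = false
[3.3] false → false (antecedent false ⇒ implication holds) = true
[3] false OR false OR true = true
[root] true AND true AND true = true
Overall: true → granted

Granted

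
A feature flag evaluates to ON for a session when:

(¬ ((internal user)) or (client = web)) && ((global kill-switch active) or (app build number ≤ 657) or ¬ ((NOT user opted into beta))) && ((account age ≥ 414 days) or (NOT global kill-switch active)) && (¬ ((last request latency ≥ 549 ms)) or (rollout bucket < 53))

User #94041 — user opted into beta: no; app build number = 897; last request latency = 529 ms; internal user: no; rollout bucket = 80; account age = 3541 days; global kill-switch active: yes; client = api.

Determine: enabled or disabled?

Enabled

Atomic conditions:
  internal user: no → false
  client = web: api == web is false
  global kill-switch active: yes → true
  app build number ≤ 657: 897 ≤ 657 is false
  NOT user opted into beta: no → true
  account age ≥ 414 days: 3541 ≥ 414 is true
  NOT global kill-switch active: yes → false
  last request latency ≥ 549 ms: 529 ≥ 549 is false
  rollout bucket < 53: 80 < 53 is false
Combine:
[1.1] NOT false = true
[1] true OR false = true
[2.3] NOT true = false
[2] true OR false OR false = true
[3] true OR false = true
[4.1] NOT false = true
[4] true OR false = true
[root] true AND true AND true AND true = true
Overall: true → enabled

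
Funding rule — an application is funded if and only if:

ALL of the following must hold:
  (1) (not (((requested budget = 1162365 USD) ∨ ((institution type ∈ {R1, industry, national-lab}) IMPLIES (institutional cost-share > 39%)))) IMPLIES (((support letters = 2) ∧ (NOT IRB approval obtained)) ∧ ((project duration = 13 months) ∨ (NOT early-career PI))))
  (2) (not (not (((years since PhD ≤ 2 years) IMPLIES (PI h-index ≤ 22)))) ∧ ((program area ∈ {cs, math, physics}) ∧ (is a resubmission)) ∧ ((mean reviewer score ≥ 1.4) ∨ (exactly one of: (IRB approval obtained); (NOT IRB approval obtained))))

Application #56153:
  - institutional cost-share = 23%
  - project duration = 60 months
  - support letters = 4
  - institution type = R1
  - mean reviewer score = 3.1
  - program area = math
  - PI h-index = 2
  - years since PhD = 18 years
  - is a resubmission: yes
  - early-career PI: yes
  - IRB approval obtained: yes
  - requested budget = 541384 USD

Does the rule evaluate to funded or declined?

Atomic conditions:
  requested budget = 1162365 USD: 541384 == 1162365 is false
  institution type ∈ {R1, industry, national-lab}: R1 is in the set → true
  institutional cost-share > 39%: 23 > 39 is false
  support letters = 2: 4 == 2 is false
  NOT IRB approval obtained: yes → false
  project duration = 13 months: 60 == 13 is false
  NOT early-career PI: yes → false
  years since PhD ≤ 2 years: 18 ≤ 2 is false
  PI h-index ≤ 22: 2 ≤ 22 is true
  program area ∈ {cs, math, physics}: math is in the set → true
  is a resubmission: yes → true
  mean reviewer score ≥ 1.4: 3.1 ≥ 1.4 is true
  IRB approval obtained: yes → true
Combine:
[1.1.1.2] true → false = false
[1.1.1] false OR false = false
[1.1] NOT false = true
[1.2.1] false AND false = false
[1.2.2] false OR false = false
[1.2] false AND false = false
[1] true → false = false
[2.1.1.1] false → true (antecedent false ⇒ implication holds) = true
[2.1.1] NOT true = false
[2.1] NOT false = true
[2.2] true AND true = true
[2.3.2] exactly-one(true, false) = true
[2.3] true OR true = true
[2] true AND true AND true = true
[root] false AND true = false
Overall: false → declined

Declined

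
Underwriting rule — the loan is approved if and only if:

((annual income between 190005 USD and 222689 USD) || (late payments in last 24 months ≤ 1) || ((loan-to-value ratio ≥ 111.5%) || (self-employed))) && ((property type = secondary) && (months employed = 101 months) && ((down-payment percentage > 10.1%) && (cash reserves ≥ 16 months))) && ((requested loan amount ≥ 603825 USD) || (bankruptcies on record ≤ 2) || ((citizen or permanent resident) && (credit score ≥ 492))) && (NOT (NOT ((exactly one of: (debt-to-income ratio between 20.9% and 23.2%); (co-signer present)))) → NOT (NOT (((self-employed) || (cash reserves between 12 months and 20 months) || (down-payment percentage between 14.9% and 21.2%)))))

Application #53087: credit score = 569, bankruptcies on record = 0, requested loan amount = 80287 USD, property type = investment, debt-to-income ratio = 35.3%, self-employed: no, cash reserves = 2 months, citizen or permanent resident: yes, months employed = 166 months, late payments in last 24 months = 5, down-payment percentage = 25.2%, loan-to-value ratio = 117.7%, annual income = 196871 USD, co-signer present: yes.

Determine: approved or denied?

Atomic conditions:
  annual income between 190005 USD and 222689 USD: 196871 in [190005, 222689] is true
  late payments in last 24 months ≤ 1: 5 ≤ 1 is false
  loan-to-value ratio ≥ 111.5%: 117.7 ≥ 111.5 is true
  self-employed: no → false
  property type = secondary: investment == secondary is false
  months employed = 101 months: 166 == 101 is false
  down-payment percentage > 10.1%: 25.2 > 10.1 is true
  cash reserves ≥ 16 months: 2 ≥ 16 is false
  requested loan amount ≥ 603825 USD: 80287 ≥ 603825 is false
  bankruptcies on record ≤ 2: 0 ≤ 2 is true
  citizen or permanent resident: yes → true
  credit score ≥ 492: 569 ≥ 492 is true
  debt-to-income ratio between 20.9% and 23.2%: 35.3 in [20.9, 23.2] is false
  co-signer present: yes → true
  cash reserves between 12 months and 20 months: 2 in [12, 20] is false
  down-payment percentage between 14.9% and 21.2%: 25.2 in [14.9, 21.2] is false
Combine:
[1.3] true OR false = true
[1] true OR false OR true = true
[2.3] true AND false = false
[2] false AND false AND false = false
[3.3] true AND true = true
[3] false OR true OR true = true
[4.1.1.1] exactly-one(false, true) = true
[4.1.1] NOT true = false
[4.1] NOT false = true
[4.2.1.1] false OR false OR false = false
[4.2.1] NOT false = true
[4.2] NOT true = false
[4] true → false = false
[root] true AND false AND true AND false = false
Overall: false → denied

Denied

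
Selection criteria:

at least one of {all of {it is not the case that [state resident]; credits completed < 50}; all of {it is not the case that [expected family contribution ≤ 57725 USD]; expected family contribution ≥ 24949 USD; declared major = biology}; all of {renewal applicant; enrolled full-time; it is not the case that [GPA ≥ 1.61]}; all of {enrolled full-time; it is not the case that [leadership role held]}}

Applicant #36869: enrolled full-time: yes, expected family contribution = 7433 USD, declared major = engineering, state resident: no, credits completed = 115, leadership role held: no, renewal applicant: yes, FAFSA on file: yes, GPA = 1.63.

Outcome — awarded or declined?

Atomic conditions:
  state resident: no → false
  credits completed < 50: 115 < 50 is false
  expected family contribution ≤ 57725 USD: 7433 ≤ 57725 is true
  expected family contribution ≥ 24949 USD: 7433 ≥ 24949 is false
  declared major = biology: engineering == biology is false
  renewal applicant: yes → true
  enrolled full-time: yes → true
  GPA ≥ 1.61: 1.63 ≥ 1.61 is true
  leadership role held: no → false
Combine:
[1.1] NOT false = true
[1] true AND false = false
[2.1] NOT true = false
[2] false AND false AND false = false
[3.3] NOT true = false
[3] true AND true AND false = false
[4.2] NOT false = true
[4] true AND true = true
[root] false OR false OR false OR true = true
Overall: true → awarded

Awarded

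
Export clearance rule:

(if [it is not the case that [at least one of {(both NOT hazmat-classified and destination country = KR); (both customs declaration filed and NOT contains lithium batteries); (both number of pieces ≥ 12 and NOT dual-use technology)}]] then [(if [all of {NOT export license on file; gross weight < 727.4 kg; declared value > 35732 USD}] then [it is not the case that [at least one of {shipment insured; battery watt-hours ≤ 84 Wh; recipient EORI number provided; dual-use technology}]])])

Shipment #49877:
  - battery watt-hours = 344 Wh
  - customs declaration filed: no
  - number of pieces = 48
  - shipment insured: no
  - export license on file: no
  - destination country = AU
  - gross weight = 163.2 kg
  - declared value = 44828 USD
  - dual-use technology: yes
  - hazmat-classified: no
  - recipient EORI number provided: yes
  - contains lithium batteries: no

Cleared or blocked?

Blocked

Atomic conditions:
  NOT hazmat-classified: no → true
  destination country = KR: AU == KR is false
  customs declaration filed: no → false
  NOT contains lithium batteries: no → true
  number of pieces ≥ 12: 48 ≥ 12 is true
  NOT dual-use technology: yes → false
  NOT export license on file: no → true
  gross weight < 727.4 kg: 163.2 < 727.4 is true
  declared value > 35732 USD: 44828 > 35732 is true
  shipment insured: no → false
  battery watt-hours ≤ 84 Wh: 344 ≤ 84 is false
  recipient EORI number provided: yes → true
  dual-use technology: yes → true
Combine:
[1.1.1] true AND false = false
[1.1.2] false AND true = false
[1.1.3] true AND false = false
[1.1] false OR false OR false = false
[1] NOT false = true
[2.1] true AND true AND true = true
[2.2.1] false OR false OR true OR true = true
[2.2] NOT true = false
[2] true → false = false
[root] true → false = false
Overall: false → blocked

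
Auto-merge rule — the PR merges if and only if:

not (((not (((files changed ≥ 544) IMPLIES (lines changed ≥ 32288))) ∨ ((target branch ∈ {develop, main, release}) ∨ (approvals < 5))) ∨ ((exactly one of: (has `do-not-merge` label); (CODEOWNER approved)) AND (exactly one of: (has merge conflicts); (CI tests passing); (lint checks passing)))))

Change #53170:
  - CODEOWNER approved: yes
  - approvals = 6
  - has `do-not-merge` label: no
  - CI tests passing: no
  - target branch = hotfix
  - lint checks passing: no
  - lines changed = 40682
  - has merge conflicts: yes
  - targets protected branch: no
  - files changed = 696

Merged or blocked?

Blocked

Atomic conditions:
  files changed ≥ 544: 696 ≥ 544 is true
  lines changed ≥ 32288: 40682 ≥ 32288 is true
  target branch ∈ {develop, main, release}: hotfix is not in the set → false
  approvals < 5: 6 < 5 is false
  has `do-not-merge` label: no → false
  CODEOWNER approved: yes → true
  has merge conflicts: yes → true
  CI tests passing: no → false
  lint checks passing: no → false
Combine:
[1.1.1.1] true → true = true
[1.1.1] NOT true = false
[1.1.2] false OR false = false
[1.1] false OR false = false
[1.2.1] exactly-one(false, true) = true
[1.2.2] exactly-one(true, false, false) = true
[1.2] true AND true = true
[1] false OR true = true
[root] NOT true = false
Overall: false → blocked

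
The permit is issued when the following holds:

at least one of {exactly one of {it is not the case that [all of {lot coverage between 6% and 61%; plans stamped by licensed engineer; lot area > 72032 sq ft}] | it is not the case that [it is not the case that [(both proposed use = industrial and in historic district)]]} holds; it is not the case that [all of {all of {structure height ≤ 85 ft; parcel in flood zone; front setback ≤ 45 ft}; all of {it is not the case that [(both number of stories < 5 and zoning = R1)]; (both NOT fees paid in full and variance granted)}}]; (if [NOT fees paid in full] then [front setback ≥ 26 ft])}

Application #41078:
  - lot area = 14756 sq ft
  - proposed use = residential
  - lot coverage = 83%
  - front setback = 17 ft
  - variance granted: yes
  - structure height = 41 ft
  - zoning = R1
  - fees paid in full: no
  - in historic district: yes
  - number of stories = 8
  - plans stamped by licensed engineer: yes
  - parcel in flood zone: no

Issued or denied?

Issued

Atomic conditions:
  lot coverage between 6% and 61%: 83 in [6, 61] is false
  plans stamped by licensed engineer: yes → true
  lot area > 72032 sq ft: 14756 > 72032 is false
  proposed use = industrial: residential == industrial is false
  in historic district: yes → true
  structure height ≤ 85 ft: 41 ≤ 85 is true
  parcel in flood zone: no → false
  front setback ≤ 45 ft: 17 ≤ 45 is true
  number of stories < 5: 8 < 5 is false
  zoning = R1: R1 == R1 is true
  NOT fees paid in full: no → true
  variance granted: yes → true
  front setback ≥ 26 ft: 17 ≥ 26 is false
Combine:
[1.1.1] false AND true AND false = false
[1.1] NOT false = true
[1.2.1.1] false AND true = false
[1.2.1] NOT false = true
[1.2] NOT true = false
[1] exactly-one(true, false) = true
[2.1.1] true AND false AND true = false
[2.1.2.1.1] false AND true = false
[2.1.2.1] NOT false = true
[2.1.2.2] true AND true = true
[2.1.2] true AND true = true
[2.1] false AND true = false
[2] NOT false = true
[3] true → false = false
[root] true OR true OR false = true
Overall: true → issued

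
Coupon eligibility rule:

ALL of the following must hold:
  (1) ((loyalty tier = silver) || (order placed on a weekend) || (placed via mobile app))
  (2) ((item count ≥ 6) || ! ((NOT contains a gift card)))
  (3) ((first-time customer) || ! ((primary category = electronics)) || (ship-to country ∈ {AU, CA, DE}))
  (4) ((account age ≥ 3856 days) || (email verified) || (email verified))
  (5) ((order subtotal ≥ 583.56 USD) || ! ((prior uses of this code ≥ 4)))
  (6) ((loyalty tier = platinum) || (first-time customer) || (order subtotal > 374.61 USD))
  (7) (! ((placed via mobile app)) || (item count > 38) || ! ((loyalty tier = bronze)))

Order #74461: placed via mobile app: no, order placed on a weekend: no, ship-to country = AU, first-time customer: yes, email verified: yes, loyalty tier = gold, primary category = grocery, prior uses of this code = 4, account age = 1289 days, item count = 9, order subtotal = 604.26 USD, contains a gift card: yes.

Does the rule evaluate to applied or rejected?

Atomic conditions:
  loyalty tier = silver: gold == silver is false
  order placed on a weekend: no → false
  placed via mobile app: no → false
  item count ≥ 6: 9 ≥ 6 is true
  NOT contains a gift card: yes → false
  first-time customer: yes → true
  primary category = electronics: grocery == electronics is false
  ship-to country ∈ {AU, CA, DE}: AU is in the set → true
  account age ≥ 3856 days: 1289 ≥ 3856 is false
  email verified: yes → true
  order subtotal ≥ 583.56 USD: 604.26 ≥ 583.56 is true
  prior uses of this code ≥ 4: 4 ≥ 4 is true
  loyalty tier = platinum: gold == platinum is false
  order subtotal > 374.61 USD: 604.26 > 374.61 is true
  item count > 38: 9 > 38 is false
  loyalty tier = bronze: gold == bronze is false
Combine:
[1] false OR false OR false = false
[2.2] NOT false = true
[2] true OR true = true
[3.2] NOT false = true
[3] true OR true OR true = true
[4] false OR true OR true = true
[5.2] NOT true = false
[5] true OR false = true
[6] false OR true OR true = true
[7.1] NOT false = true
[7.3] NOT false = true
[7] true OR false OR true = true
[root] false AND true AND true AND true AND true AND true AND true = false
Overall: false → rejected

Rejected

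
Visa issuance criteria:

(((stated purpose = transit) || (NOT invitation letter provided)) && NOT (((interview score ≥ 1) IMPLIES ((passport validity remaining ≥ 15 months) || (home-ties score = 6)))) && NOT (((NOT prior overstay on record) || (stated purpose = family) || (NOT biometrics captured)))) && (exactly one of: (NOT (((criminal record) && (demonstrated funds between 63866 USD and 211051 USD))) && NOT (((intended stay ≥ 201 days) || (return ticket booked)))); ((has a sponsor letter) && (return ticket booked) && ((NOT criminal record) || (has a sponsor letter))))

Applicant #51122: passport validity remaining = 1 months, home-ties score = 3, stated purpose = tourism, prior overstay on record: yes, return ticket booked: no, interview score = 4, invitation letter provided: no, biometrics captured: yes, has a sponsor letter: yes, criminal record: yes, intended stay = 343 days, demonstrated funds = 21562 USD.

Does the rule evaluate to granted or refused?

Refused

Atomic conditions:
  stated purpose = transit: tourism == transit is false
  NOT invitation letter provided: no → true
  interview score ≥ 1: 4 ≥ 1 is true
  passport validity remaining ≥ 15 months: 1 ≥ 15 is false
  home-ties score = 6: 3 == 6 is false
  NOT prior overstay on record: yes → false
  stated purpose = family: tourism == family is false
  NOT biometrics captured: yes → false
  criminal record: yes → true
  demonstrated funds between 63866 USD and 211051 USD: 21562 in [63866, 211051] is false
  intended stay ≥ 201 days: 343 ≥ 201 is true
  return ticket booked: no → false
  has a sponsor letter: yes → true
  NOT criminal record: yes → false
Combine:
[1.1] false OR true = true
[1.2.1.2] false OR false = false
[1.2.1] true → false = false
[1.2] NOT false = true
[1.3.1] false OR false OR false = false
[1.3] NOT false = true
[1] true AND true AND true = true
[2.1.1.1] true AND false = false
[2.1.1] NOT false = true
[2.1.2.1] true OR false = true
[2.1.2] NOT true = false
[2.1] true AND false = false
[2.2.3] false OR true = true
[2.2] true AND false AND true = false
[2] exactly-one(false, false) = false
[root] true AND false = false
Overall: false → refused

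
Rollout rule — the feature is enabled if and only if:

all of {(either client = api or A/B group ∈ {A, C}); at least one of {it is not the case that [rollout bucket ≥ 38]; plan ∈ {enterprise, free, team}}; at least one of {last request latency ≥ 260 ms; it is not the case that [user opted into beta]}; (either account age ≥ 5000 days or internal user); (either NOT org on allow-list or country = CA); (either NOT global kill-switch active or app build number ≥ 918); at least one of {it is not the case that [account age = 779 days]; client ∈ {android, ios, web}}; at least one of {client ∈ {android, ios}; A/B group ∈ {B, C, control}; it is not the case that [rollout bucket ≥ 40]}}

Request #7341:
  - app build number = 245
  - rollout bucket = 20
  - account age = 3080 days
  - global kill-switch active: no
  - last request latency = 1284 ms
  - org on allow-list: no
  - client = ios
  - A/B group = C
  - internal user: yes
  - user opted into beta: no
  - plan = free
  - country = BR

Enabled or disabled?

Atomic conditions:
  client = api: ios == api is false
  A/B group ∈ {A, C}: C is in the set → true
  rollout bucket ≥ 38: 20 ≥ 38 is false
  plan ∈ {enterprise, free, team}: free is in the set → true
  last request latency ≥ 260 ms: 1284 ≥ 260 is true
  user opted into beta: no → false
  account age ≥ 5000 days: 3080 ≥ 5000 is false
  internal user: yes → true
  NOT org on allow-list: no → true
  country = CA: BR == CA is false
  NOT global kill-switch active: no → true
  app build number ≥ 918: 245 ≥ 918 is false
  account age = 779 days: 3080 == 779 is false
  client ∈ {android, ios, web}: ios is in the set → true
  client ∈ {android, ios}: ios is in the set → true
  A/B group ∈ {B, C, control}: C is in the set → true
  rollout bucket ≥ 40: 20 ≥ 40 is false
Combine:
[1] false OR true = true
[2.1] NOT false = true
[2] true OR true = true
[3.2] NOT false = true
[3] true OR true = true
[4] false OR true = true
[5] true OR false = true
[6] true OR false = true
[7.1] NOT false = true
[7] true OR true = true
[8.3] NOT false = true
[8] true OR true OR true = true
[root] true AND true AND true AND true AND true AND true AND true AND true = true
Overall: true → enabled

Enabled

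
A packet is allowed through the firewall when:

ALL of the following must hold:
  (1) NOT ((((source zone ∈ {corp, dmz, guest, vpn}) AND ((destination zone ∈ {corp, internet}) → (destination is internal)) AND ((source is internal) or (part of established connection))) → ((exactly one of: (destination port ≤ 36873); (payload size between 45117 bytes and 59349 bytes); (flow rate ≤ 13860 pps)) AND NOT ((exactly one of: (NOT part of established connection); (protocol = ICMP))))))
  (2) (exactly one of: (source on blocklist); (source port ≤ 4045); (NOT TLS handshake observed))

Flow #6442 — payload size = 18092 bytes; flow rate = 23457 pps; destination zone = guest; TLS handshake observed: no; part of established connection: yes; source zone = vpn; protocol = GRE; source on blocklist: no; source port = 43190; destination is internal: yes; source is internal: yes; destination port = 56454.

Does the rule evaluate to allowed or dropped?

Allowed

Atomic conditions:
  source zone ∈ {corp, dmz, guest, vpn}: vpn is in the set → true
  destination zone ∈ {corp, internet}: guest is not in the set → false
  destination is internal: yes → true
  source is internal: yes → true
  part of established connection: yes → true
  destination port ≤ 36873: 56454 ≤ 36873 is false
  payload size between 45117 bytes and 59349 bytes: 18092 in [45117, 59349] is false
  flow rate ≤ 13860 pps: 23457 ≤ 13860 is false
  NOT part of established connection: yes → false
  protocol = ICMP: GRE == ICMP is false
  source on blocklist: no → false
  source port ≤ 4045: 43190 ≤ 4045 is false
  NOT TLS handshake observed: no → true
Combine:
[1.1.1.2] false → true (antecedent false ⇒ implication holds) = true
[1.1.1.3] true OR true = true
[1.1.1] true AND true AND true = true
[1.1.2.1] exactly-one(false, false, false) = false
[1.1.2.2.1] exactly-one(false, false) = false
[1.1.2.2] NOT false = true
[1.1.2] false AND true = false
[1.1] true → false = false
[1] NOT false = true
[2] exactly-one(false, false, true) = true
[root] true AND true = true
Overall: true → allowed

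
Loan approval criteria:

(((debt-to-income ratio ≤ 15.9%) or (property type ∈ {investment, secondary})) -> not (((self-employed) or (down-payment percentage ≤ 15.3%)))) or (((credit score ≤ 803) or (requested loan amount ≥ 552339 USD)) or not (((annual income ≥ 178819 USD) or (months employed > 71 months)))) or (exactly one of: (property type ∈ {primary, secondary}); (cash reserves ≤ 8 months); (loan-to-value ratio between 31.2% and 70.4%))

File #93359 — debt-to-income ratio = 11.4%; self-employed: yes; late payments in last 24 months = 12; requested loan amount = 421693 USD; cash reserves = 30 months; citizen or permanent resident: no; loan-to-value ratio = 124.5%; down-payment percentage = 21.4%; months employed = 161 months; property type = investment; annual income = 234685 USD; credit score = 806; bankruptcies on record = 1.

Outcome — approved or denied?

Atomic conditions:
  debt-to-income ratio ≤ 15.9%: 11.4 ≤ 15.9 is true
  property type ∈ {investment, secondary}: investment is in the set → true
  self-employed: yes → true
  down-payment percentage ≤ 15.3%: 21.4 ≤ 15.3 is false
  credit score ≤ 803: 806 ≤ 803 is false
  requested loan amount ≥ 552339 USD: 421693 ≥ 552339 is false
  annual income ≥ 178819 USD: 234685 ≥ 178819 is true
  months employed > 71 months: 161 > 71 is true
  property type ∈ {primary, secondary}: investment is not in the set → false
  cash reserves ≤ 8 months: 30 ≤ 8 is false
  loan-to-value ratio between 31.2% and 70.4%: 124.5 in [31.2, 70.4] is false
Combine:
[1.1] true OR true = true
[1.2.1] true OR false = true
[1.2] NOT true = false
[1] true → false = false
[2.1] false OR false = false
[2.2.1] true OR true = true
[2.2] NOT true = false
[2] false OR false = false
[3] exactly-one(false, false, false) = false
[root] false OR false OR false = false
Overall: false → denied

Denied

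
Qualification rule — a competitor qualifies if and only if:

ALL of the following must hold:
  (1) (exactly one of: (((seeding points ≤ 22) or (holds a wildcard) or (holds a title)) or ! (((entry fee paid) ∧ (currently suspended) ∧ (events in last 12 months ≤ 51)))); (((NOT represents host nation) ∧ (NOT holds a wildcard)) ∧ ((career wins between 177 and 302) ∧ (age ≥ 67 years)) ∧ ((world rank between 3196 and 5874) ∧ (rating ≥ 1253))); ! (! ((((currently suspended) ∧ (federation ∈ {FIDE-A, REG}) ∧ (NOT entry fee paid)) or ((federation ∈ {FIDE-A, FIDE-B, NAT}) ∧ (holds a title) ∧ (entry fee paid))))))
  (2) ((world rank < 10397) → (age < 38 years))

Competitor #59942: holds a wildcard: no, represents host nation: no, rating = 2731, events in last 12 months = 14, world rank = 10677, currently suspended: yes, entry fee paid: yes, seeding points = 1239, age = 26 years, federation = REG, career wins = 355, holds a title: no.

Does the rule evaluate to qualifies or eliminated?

Eliminated

Atomic conditions:
  seeding points ≤ 22: 1239 ≤ 22 is false
  holds a wildcard: no → false
  holds a title: no → false
  entry fee paid: yes → true
  currently suspended: yes → true
  events in last 12 months ≤ 51: 14 ≤ 51 is true
  NOT represents host nation: no → true
  NOT holds a wildcard: no → true
  career wins between 177 and 302: 355 in [177, 302] is false
  age ≥ 67 years: 26 ≥ 67 is false
  world rank between 3196 and 5874: 10677 in [3196, 5874] is false
  rating ≥ 1253: 2731 ≥ 1253 is true
  federation ∈ {FIDE-A, REG}: REG is in the set → true
  NOT entry fee paid: yes → false
  federation ∈ {FIDE-A, FIDE-B, NAT}: REG is not in the set → false
  world rank < 10397: 10677 < 10397 is false
  age < 38 years: 26 < 38 is true
Combine:
[1.1.1] false OR false OR false = false
[1.1.2.1] true AND true AND true = true
[1.1.2] NOT true = false
[1.1] false OR false = false
[1.2.1] true AND true = true
[1.2.2] false AND false = false
[1.2.3] false AND true = false
[1.2] true AND false AND false = false
[1.3.1.1.1] true AND true AND false = false
[1.3.1.1.2] false AND false AND true = false
[1.3.1.1] false OR false = false
[1.3.1] NOT false = true
[1.3] NOT true = false
[1] exactly-one(false, false, false) = false
[2] false → true (antecedent false ⇒ implication holds) = true
[root] false AND true = false
Overall: false → eliminated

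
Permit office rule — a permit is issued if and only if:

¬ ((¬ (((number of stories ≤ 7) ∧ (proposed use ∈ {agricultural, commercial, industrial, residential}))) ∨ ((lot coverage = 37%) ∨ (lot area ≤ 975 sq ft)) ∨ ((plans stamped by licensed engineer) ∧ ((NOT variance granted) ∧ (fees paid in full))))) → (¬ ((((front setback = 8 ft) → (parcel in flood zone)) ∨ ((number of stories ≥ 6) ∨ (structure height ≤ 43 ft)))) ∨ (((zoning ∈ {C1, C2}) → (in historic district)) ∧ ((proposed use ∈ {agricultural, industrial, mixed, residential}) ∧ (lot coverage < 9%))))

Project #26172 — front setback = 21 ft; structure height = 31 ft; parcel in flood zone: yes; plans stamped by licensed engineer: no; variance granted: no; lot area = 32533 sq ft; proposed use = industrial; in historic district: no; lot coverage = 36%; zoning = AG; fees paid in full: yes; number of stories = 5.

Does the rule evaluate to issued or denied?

Denied

Atomic conditions:
  number of stories ≤ 7: 5 ≤ 7 is true
  proposed use ∈ {agricultural, commercial, industrial, residential}: industrial is in the set → true
  lot coverage = 37%: 36 == 37 is false
  lot area ≤ 975 sq ft: 32533 ≤ 975 is false
  plans stamped by licensed engineer: no → false
  NOT variance granted: no → true
  fees paid in full: yes → true
  front setback = 8 ft: 21 == 8 is false
  parcel in flood zone: yes → true
  number of stories ≥ 6: 5 ≥ 6 is false
  structure height ≤ 43 ft: 31 ≤ 43 is true
  zoning ∈ {C1, C2}: AG is not in the set → false
  in historic district: no → false
  proposed use ∈ {agricultural, industrial, mixed, residential}: industrial is in the set → true
  lot coverage < 9%: 36 < 9 is false
Combine:
[1.1.1.1] true AND true = true
[1.1.1] NOT true = false
[1.1.2] false OR false = false
[1.1.3.2] true AND true = true
[1.1.3] false AND true = false
[1.1] false OR false OR false = false
[1] NOT false = true
[2.1.1.1] false → true (antecedent false ⇒ implication holds) = true
[2.1.1.2] false OR true = true
[2.1.1] true OR true = true
[2.1] NOT true = false
[2.2.1] false → false (antecedent false ⇒ implication holds) = true
[2.2.2] true AND false = false
[2.2] true AND false = false
[2] false OR false = false
[root] true → false = false
Overall: false → denied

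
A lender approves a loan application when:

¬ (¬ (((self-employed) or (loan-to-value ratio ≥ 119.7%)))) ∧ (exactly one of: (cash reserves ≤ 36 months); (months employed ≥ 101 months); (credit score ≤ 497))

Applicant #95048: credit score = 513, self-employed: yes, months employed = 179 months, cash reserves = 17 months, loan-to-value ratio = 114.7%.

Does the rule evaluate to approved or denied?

Denied

Atomic conditions:
  self-employed: yes → true
  loan-to-value ratio ≥ 119.7%: 114.7 ≥ 119.7 is false
  cash reserves ≤ 36 months: 17 ≤ 36 is true
  months employed ≥ 101 months: 179 ≥ 101 is true
  credit score ≤ 497: 513 ≤ 497 is false
Combine:
[1.1.1] true OR false = true
[1.1] NOT true = false
[1] NOT false = true
[2] exactly-one(true, true, false) = false
[root] true AND false = false
Overall: false → denied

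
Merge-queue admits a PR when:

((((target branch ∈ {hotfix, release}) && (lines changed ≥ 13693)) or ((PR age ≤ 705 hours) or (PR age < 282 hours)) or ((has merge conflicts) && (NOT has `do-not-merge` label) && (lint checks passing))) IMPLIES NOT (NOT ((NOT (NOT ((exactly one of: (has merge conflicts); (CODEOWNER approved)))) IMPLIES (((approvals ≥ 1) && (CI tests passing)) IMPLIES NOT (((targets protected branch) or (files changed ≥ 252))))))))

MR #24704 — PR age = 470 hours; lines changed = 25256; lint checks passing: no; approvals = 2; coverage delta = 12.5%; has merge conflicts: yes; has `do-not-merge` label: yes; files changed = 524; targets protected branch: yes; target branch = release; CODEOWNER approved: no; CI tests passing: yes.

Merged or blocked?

Atomic conditions:
  target branch ∈ {hotfix, release}: release is in the set → true
  lines changed ≥ 13693: 25256 ≥ 13693 is true
  PR age ≤ 705 hours: 470 ≤ 705 is true
  PR age < 282 hours: 470 < 282 is false
  has merge conflicts: yes → true
  NOT has `do-not-merge` label: yes → false
  lint checks passing: no → false
  CODEOWNER approved: no → false
  approvals ≥ 1: 2 ≥ 1 is true
  CI tests passing: yes → true
  targets protected branch: yes → true
  files changed ≥ 252: 524 ≥ 252 is true
Combine:
[1.1] true AND true = true
[1.2] true OR false = true
[1.3] true AND false AND false = false
[1] true OR true OR false = true
[2.1.1.1.1.1] exactly-one(true, false) = true
[2.1.1.1.1] NOT true = false
[2.1.1.1] NOT false = true
[2.1.1.2.1] true AND true = true
[2.1.1.2.2.1] true OR true = true
[2.1.1.2.2] NOT true = false
[2.1.1.2] true → false = false
[2.1.1] true → false = false
[2.1] NOT false = true
[2] NOT true = false
[root] true → false = false
Overall: false → blocked

Blocked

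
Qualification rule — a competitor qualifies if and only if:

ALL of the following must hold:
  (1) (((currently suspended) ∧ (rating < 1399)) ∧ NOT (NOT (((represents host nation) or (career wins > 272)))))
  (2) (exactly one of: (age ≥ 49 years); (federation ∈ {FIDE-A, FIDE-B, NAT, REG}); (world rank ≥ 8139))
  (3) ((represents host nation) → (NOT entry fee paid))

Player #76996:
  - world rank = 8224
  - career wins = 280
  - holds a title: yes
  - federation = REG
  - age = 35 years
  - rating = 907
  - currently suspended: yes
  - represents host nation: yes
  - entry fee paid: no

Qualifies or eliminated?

Atomic conditions:
  currently suspended: yes → true
  rating < 1399: 907 < 1399 is true
  represents host nation: yes → true
  career wins > 272: 280 > 272 is true
  age ≥ 49 years: 35 ≥ 49 is false
  federation ∈ {FIDE-A, FIDE-B, NAT, REG}: REG is in the set → true
  world rank ≥ 8139: 8224 ≥ 8139 is true
  NOT entry fee paid: no → true
Combine:
[1.1] true AND true = true
[1.2.1.1] true OR true = true
[1.2.1] NOT true = false
[1.2] NOT false = true
[1] true AND true = true
[2] exactly-one(false, true, true) = false
[3] true → true = true
[root] true AND false AND true = false
Overall: false → eliminated

Eliminated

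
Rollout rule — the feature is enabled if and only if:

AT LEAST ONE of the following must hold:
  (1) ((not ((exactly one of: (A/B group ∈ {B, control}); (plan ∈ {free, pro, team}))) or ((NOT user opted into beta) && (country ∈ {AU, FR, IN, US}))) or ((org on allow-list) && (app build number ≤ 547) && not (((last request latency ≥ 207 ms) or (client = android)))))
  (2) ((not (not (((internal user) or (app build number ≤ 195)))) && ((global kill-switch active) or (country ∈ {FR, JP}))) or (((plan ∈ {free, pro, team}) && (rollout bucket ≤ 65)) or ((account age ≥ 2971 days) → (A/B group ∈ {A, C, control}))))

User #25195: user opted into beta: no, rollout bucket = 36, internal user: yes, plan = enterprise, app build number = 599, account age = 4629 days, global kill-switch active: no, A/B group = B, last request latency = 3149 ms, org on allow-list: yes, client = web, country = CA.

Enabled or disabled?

Atomic conditions:
  A/B group ∈ {B, control}: B is in the set → true
  plan ∈ {free, pro, team}: enterprise is not in the set → false
  NOT user opted into beta: no → true
  country ∈ {AU, FR, IN, US}: CA is not in the set → false
  org on allow-list: yes → true
  app build number ≤ 547: 599 ≤ 547 is false
  last request latency ≥ 207 ms: 3149 ≥ 207 is true
  client = android: web == android is false
  internal user: yes → true
  app build number ≤ 195: 599 ≤ 195 is false
  global kill-switch active: no → false
  country ∈ {FR, JP}: CA is not in the set → false
  rollout bucket ≤ 65: 36 ≤ 65 is true
  account age ≥ 2971 days: 4629 ≥ 2971 is true
  A/B group ∈ {A, C, control}: B is not in the set → false
Combine:
[1.1.1.1] exactly-one(true, false) = true
[1.1.1] NOT true = false
[1.1.2] true AND false = false
[1.1] false OR false = false
[1.2.3.1] true OR false = true
[1.2.3] NOT true = false
[1.2] true AND false AND false = false
[1] false OR false = false
[2.1.1.1.1] true OR false = true
[2.1.1.1] NOT true = false
[2.1.1] NOT false = true
[2.1.2] false OR false = false
[2.1] true AND false = false
[2.2.1] false AND true = false
[2.2.2] true → false = false
[2.2] false OR false = false
[2] false OR false = false
[root] false OR false = false
Overall: false → disabled

Disabled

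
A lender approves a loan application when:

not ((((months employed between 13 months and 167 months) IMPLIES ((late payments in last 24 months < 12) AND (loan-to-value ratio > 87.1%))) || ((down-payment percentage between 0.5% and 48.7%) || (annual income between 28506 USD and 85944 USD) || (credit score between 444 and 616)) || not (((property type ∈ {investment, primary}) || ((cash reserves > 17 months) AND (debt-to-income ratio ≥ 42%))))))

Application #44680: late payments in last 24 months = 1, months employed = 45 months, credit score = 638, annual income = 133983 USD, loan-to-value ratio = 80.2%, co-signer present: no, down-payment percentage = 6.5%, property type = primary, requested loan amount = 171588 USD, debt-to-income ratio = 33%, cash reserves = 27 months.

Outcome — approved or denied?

Atomic conditions:
  months employed between 13 months and 167 months: 45 in [13, 167] is true
  late payments in last 24 months < 12: 1 < 12 is true
  loan-to-value ratio > 87.1%: 80.2 > 87.1 is false
  down-payment percentage between 0.5% and 48.7%: 6.5 in [0.5, 48.7] is true
  annual income between 28506 USD and 85944 USD: 133983 in [28506, 85944] is false
  credit score between 444 and 616: 638 in [444, 616] is false
  property type ∈ {investment, primary}: primary is in the set → true
  cash reserves > 17 months: 27 > 17 is true
  debt-to-income ratio ≥ 42%: 33 ≥ 42 is false
Combine:
[1.1.2] true AND false = false
[1.1] true → false = false
[1.2] true OR false OR false = true
[1.3.1.2] true AND false = false
[1.3.1] true OR false = true
[1.3] NOT true = false
[1] false OR true OR false = true
[root] NOT true = false
Overall: false → denied

Denied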